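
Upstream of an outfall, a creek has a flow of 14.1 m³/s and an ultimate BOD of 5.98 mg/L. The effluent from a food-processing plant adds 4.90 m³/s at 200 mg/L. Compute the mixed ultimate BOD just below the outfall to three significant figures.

56.0 mg/L

Flow-weighted mixing: C = (Q_r C_r + Q_w C_w)/(Q_r + Q_w)
= (14.1×5.98 + 4.90×200)/(14.1 + 4.90) = 1064/19.00 = 56.02 mg/L.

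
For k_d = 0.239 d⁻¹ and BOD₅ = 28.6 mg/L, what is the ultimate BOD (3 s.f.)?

BOD₅ = L₀(1 − e^(−5k_d)) ⇒ L₀ = BOD₅ / (1 − e^(−5×0.239))
= 28.6 / (1 − 0.3027) = 28.6 / 0.6973 = 41.02 mg/L.

L₀ ≈ 41.0 mg/L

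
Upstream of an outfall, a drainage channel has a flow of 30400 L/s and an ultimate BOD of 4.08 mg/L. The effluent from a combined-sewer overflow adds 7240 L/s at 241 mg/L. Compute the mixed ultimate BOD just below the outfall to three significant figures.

49.7 mg/L

Flow-weighted mixing: C = (Q_r C_r + Q_w C_w)/(Q_r + Q_w)
= (30400×4.08 + 7240×241)/(30400 + 7240) = 1.869×10^6/37640 = 49.65 mg/L.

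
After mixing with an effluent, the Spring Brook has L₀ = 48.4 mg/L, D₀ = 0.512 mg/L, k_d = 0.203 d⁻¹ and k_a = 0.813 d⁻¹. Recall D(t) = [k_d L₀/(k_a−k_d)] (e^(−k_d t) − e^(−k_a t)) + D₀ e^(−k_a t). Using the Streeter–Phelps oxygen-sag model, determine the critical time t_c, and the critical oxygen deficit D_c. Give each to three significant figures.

t_c ≈ 2.22 d; D_c ≈ 7.70 mg/L

t_c = [1/(k_a−k_d)] ln[(k_a/k_d)(1 − D₀(k_a−k_d)/(k_d L₀))]
= [1/(0.813−0.203)] ln[(0.813/0.203)(1 − 0.512×0.6100/(0.203×48.4))]
= (1/0.6100) ln[4.005 × 0.9682] = 1.639 × ln(3.878) = 1.639 × 1.355 = 2.222 d.
L(t_c) = L₀ e^(−k_d t_c) = 48.4 × 0.6370 = 30.83 mg/L, and at the critical point k_a D_c = k_d L, so D_c = (0.203/0.813) × 30.83 = 7.698 mg/L.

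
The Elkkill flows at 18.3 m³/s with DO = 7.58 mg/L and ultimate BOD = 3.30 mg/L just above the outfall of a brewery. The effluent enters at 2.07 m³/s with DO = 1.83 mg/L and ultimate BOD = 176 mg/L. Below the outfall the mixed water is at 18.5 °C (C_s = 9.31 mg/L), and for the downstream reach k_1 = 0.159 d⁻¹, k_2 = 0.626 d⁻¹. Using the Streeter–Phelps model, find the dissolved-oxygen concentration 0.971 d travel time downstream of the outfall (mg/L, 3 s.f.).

Mixed DO = (18.3×7.58 + 2.07×1.83)/(18.3+2.07) = 142.5/20.37 = 6.996 mg/L.
Mixed L₀ = (18.3×3.30 + 2.07×176)/(20.37) = 424.7/20.37 = 20.85 mg/L.
Initial deficit D₀ = C_s − DO₀ = 9.31 − 6.996 = 2.314 mg/L.
D(0.971) = [0.159×20.85/(0.626−0.159)](e^(−0.159×0.971) − e^(−0.626×0.971)) + 2.314 e^(−0.626×0.971)
= 7.099 × (0.8569 − 0.5445) + 2.314 × 0.5445 = 3.478 mg/L.
DO = 9.31 − 3.478 = 5.832 mg/L.

DO ≈ 5.83 mg/L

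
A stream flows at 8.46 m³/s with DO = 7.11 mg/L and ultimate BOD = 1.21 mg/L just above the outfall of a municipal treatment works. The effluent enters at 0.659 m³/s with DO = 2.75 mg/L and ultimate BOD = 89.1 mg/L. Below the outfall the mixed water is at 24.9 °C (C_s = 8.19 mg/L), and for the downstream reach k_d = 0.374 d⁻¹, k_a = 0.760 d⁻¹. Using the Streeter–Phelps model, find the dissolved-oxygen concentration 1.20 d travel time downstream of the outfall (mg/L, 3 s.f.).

DO ≈ 5.90 mg/L

Mixed DO = (8.46×7.11 + 0.659×2.75)/(8.46+0.659) = 61.96/9.119 = 6.795 mg/L.
Mixed L₀ = (8.46×1.21 + 0.659×89.1)/(9.119) = 68.95/9.119 = 7.562 mg/L.
Initial deficit D₀ = C_s − DO₀ = 8.19 − 6.795 = 1.395 mg/L.
D(1.20) = [0.374×7.562/(0.760−0.374)](e^(−0.374×1.20) − e^(−0.760×1.20)) + 1.395 e^(−0.760×1.20)
= 7.326 × (0.6384 − 0.4017) + 1.395 × 0.4017 = 2.294 mg/L.
DO = 8.19 − 2.294 = 5.896 mg/L.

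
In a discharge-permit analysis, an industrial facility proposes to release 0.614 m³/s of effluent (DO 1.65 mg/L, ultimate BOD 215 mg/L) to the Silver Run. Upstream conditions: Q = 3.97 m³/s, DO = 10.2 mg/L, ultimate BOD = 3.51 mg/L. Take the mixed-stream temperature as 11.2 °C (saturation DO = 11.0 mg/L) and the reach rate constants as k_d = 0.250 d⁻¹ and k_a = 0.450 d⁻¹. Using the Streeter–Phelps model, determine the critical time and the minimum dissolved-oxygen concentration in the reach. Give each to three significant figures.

t_c ≈ 2.69 d; minimum DO ≈ 1.97 mg/L

Mixed DO = (3.97×10.2 + 0.614×1.65)/(3.97+0.614) = 41.51/4.584 = 9.055 mg/L.
Mixed L₀ = (3.97×3.51 + 0.614×215)/(4.584) = 145.9/4.584 = 31.84 mg/L.
Initial deficit D₀ = C_s − DO₀ = 11.0 − 9.055 = 1.945 mg/L.
t_c = (1/0.2000) ln[(0.450/0.250)(1 − 1.945×0.2000/(0.250×31.84))] = 5.000 × ln(1.712) = 2.688 d.
D_c = (0.250/0.450) × 31.84 × e^(−0.250×2.688) = 0.5556 × 31.84 × 0.5106 = 9.032 mg/L.
Minimum DO = 11.0 − 9.032 = 1.968 mg/L.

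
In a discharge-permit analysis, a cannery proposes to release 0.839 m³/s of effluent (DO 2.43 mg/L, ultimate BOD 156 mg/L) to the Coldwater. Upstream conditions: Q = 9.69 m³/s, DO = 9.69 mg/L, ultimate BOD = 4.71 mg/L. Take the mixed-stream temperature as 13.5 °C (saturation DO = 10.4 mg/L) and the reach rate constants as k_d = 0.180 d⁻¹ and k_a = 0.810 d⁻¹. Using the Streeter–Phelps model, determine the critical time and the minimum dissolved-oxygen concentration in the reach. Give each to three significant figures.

Mixed DO = (9.69×9.69 + 0.839×2.43)/(9.69+0.839) = 95.93/10.53 = 9.111 mg/L.
Mixed L₀ = (9.69×4.71 + 0.839×156)/(10.53) = 176.5/10.53 = 16.77 mg/L.
Initial deficit D₀ = C_s − DO₀ = 10.4 − 9.111 = 1.289 mg/L.
t_c = (1/0.6300) ln[(0.810/0.180)(1 − 1.289×0.6300/(0.180×16.77))] = 1.587 × ln(3.290) = 1.890 d.
D_c = (0.180/0.810) × 16.77 × e^(−0.180×1.890) = 0.2222 × 16.77 × 0.7116 = 2.651 mg/L.
Minimum DO = 10.4 − 2.651 = 7.749 mg/L.

t_c ≈ 1.89 d; minimum DO ≈ 7.75 mg/L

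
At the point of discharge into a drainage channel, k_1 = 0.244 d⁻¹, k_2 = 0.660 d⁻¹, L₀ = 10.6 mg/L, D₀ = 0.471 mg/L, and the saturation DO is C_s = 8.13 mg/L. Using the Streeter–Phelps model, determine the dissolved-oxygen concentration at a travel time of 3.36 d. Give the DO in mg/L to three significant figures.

DO ≈ 6.02 mg/L

k_1 L₀/(k_2−k_1) = 0.244×10.6/(0.660−0.244) = 2.586/0.4160 = 6.217 mg/L.
e^(−k_1 t) = e^(−0.244×3.360) = 0.4405; e^(−k_2 t) = e^(−0.660×3.360) = 0.1089.
D = 6.217 × (0.4405 − 0.1089) + 0.471 × 0.1089 = 2.062 + 0.05128 = 2.113 mg/L.
DO = C_s − D = 8.13 − 2.113 = 6.017 mg/L.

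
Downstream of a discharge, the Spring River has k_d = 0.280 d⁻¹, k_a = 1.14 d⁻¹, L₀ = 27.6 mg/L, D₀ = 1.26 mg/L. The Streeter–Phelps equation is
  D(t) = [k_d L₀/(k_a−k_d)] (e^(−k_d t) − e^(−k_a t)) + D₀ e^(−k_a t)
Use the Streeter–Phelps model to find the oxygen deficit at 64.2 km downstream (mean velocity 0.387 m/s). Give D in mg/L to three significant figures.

D ≈ 4.38 mg/L

Travel time t = x/v = 64.2 km / (0.387 m/s) = 64200 m / 0.387 m/s = 165900 s = 1.920 d.
k_d L₀/(k_a−k_d) = 0.280×27.6/(1.14−0.280) = 7.728/0.8600 = 8.986 mg/L.
e^(−k_d t) = e^(−0.280×1.920) = 0.5841; e^(−k_a t) = e^(−1.14×1.920) = 0.1120.
D = 8.986 × (0.5841 − 0.1120) + 1.26 × 0.1120 = 4.242 + 0.1412 = 4.383 mg/L.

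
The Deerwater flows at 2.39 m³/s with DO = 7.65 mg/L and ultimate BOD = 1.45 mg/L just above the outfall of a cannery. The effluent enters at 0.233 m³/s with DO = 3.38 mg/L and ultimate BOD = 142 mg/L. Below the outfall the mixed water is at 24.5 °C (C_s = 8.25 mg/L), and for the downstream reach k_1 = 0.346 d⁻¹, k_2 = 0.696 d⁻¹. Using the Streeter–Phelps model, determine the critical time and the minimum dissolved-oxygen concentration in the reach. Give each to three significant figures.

Mixed DO = (2.39×7.65 + 0.233×3.38)/(2.39+0.233) = 19.07/2.623 = 7.271 mg/L.
Mixed L₀ = (2.39×1.45 + 0.233×142)/(2.623) = 36.55/2.623 = 13.93 mg/L.
Initial deficit D₀ = C_s − DO₀ = 8.25 − 7.271 = 0.9793 mg/L.
t_c = (1/0.3500) ln[(0.696/0.346)(1 − 0.9793×0.3500/(0.346×13.93))] = 2.857 × ln(1.869) = 1.786 d.
D_c = (0.346/0.696) × 13.93 × e^(−0.346×1.786) = 0.4971 × 13.93 × 0.5390 = 3.734 mg/L.
Minimum DO = 8.25 − 3.734 = 4.516 mg/L.

t_c ≈ 1.79 d; minimum DO ≈ 4.52 mg/L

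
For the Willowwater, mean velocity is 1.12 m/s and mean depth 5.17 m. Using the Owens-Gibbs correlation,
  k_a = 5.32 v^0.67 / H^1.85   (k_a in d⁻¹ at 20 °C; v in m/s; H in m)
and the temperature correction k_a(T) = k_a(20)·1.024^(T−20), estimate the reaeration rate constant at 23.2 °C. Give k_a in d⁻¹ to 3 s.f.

k_a(20) = 5.32 × 1.12^0.67 / 5.17^1.85 = 5.32 × 1.079 / 20.89 = 0.2747 d⁻¹.
k_a(23.2) = 0.2747 × 1.024^(23.2−20) = 0.2747 × 1.079 = 0.2964 d⁻¹.

k_a ≈ 0.296 d⁻¹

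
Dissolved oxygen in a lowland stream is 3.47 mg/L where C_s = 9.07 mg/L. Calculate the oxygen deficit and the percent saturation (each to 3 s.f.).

D = C_s − C = 9.07 − 3.47 = 5.60 mg/L.
% saturation = 3.47/9.07 × 100 = 38.3 %.

D ≈ 5.60 mg/L; 38.3 % saturation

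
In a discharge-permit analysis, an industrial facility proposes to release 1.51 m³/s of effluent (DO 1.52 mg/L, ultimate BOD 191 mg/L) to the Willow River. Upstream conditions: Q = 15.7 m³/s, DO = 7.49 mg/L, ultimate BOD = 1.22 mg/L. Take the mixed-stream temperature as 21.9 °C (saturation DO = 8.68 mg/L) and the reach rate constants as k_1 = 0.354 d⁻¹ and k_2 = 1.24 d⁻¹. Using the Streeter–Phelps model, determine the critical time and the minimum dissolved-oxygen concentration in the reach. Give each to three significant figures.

t_c ≈ 1.11 d; minimum DO ≈ 5.23 mg/L

Mixed DO = (15.7×7.49 + 1.51×1.52)/(15.7+1.51) = 119.9/17.21 = 6.966 mg/L.
Mixed L₀ = (15.7×1.22 + 1.51×191)/(17.21) = 307.6/17.21 = 17.87 mg/L.
Initial deficit D₀ = C_s − DO₀ = 8.68 − 6.966 = 1.714 mg/L.
t_c = (1/0.8860) ln[(1.24/0.354)(1 − 1.714×0.8860/(0.354×17.87))] = 1.129 × ln(2.662) = 1.105 d.
D_c = (0.354/1.24) × 17.87 × e^(−0.354×1.105) = 0.2855 × 17.87 × 0.6762 = 3.450 mg/L.
Minimum DO = 8.68 − 3.450 = 5.230 mg/L.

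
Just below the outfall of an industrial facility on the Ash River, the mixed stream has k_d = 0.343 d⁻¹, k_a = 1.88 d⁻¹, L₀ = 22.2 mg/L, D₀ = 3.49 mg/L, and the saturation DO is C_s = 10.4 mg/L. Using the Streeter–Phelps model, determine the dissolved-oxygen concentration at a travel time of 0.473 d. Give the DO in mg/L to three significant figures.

k_d L₀/(k_a−k_d) = 0.343×22.2/(1.88−0.343) = 7.615/1.537 = 4.954 mg/L.
e^(−k_d t) = e^(−0.343×0.4730) = 0.8502; e^(−k_a t) = e^(−1.88×0.4730) = 0.4110.
D = 4.954 × (0.8502 − 0.4110) + 3.49 × 0.4110 = 2.176 + 1.434 = 3.611 mg/L.
DO = C_s − D = 10.4 − 3.611 = 6.789 mg/L.

DO ≈ 6.79 mg/L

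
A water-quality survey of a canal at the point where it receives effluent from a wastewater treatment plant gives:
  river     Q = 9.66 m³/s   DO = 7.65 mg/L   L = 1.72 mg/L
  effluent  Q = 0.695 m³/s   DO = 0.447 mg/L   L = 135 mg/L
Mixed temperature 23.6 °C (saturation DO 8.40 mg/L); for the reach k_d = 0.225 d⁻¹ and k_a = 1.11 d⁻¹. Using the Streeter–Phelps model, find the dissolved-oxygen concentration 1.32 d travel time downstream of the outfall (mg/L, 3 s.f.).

DO ≈ 6.73 mg/L

Mixed DO = (9.66×7.65 + 0.695×0.447)/(9.66+0.695) = 74.21/10.36 = 7.167 mg/L.
Mixed L₀ = (9.66×1.72 + 0.695×135)/(10.36) = 110.4/10.36 = 10.67 mg/L.
Initial deficit D₀ = C_s − DO₀ = 8.40 − 7.167 = 1.233 mg/L.
D(1.32) = [0.225×10.67/(1.11−0.225)](e^(−0.225×1.32) − e^(−1.11×1.32)) + 1.233 e^(−1.11×1.32)
= 2.712 × (0.7430 − 0.2310) + 1.233 × 0.2310 = 1.673 mg/L.
DO = 8.40 − 1.673 = 6.727 mg/L.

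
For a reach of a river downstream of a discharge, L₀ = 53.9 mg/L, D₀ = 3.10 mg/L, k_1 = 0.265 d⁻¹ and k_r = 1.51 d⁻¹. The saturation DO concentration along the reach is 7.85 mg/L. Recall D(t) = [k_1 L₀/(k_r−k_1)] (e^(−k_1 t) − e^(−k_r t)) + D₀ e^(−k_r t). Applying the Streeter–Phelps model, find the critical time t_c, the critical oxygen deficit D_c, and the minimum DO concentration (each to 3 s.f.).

t_c ≈ 1.14 d; D_c ≈ 6.98 mg/L; min DO ≈ 0.866 mg/L

With k_r/k_1 = 5.698 and 1 − D₀(k_r−k_1)/(k_1 L₀) = 0.7298,
t_c = ln(5.698 × 0.7298) / (1.51 − 0.265) = ln(4.158) / 1.245 = 1.425/1.245 = 1.145 d.
L(t_c) = L₀ e^(−k_1 t_c) = 53.9 × 0.7383 = 39.80 mg/L, and at the critical point k_r D_c = k_1 L, so D_c = (0.265/1.51) × 39.80 = 6.984 mg/L.
Minimum DO = C_s − D_c = 7.85 − 6.984 = 0.8658 mg/L.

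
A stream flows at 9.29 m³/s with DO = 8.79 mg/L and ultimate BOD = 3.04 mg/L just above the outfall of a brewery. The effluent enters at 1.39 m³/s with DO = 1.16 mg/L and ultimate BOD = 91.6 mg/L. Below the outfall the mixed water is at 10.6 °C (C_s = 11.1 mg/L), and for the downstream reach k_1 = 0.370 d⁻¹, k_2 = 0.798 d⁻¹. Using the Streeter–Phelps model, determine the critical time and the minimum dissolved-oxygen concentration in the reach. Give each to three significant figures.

t_c ≈ 1.08 d; minimum DO ≈ 6.58 mg/L

Mixed DO = (9.29×8.79 + 1.39×1.16)/(9.29+1.39) = 83.27/10.68 = 7.797 mg/L.
Mixed L₀ = (9.29×3.04 + 1.39×91.6)/(10.68) = 155.6/10.68 = 14.57 mg/L.
Initial deficit D₀ = C_s − DO₀ = 11.1 − 7.797 = 3.303 mg/L.
t_c = (1/0.4280) ln[(0.798/0.370)(1 − 3.303×0.4280/(0.370×14.57))] = 2.336 × ln(1.591) = 1.085 d.
D_c = (0.370/0.798) × 14.57 × e^(−0.370×1.085) = 0.4637 × 14.57 × 0.6694 = 4.521 mg/L.
Minimum DO = 11.1 − 4.521 = 6.579 mg/L.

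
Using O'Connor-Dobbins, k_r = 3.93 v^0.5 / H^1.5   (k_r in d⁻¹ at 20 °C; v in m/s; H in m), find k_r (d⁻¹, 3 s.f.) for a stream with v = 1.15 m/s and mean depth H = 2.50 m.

k_r ≈ 1.07 d⁻¹

k_r = 3.93 × 1.15^0.5 / 2.50^1.5 = 3.93 × 1.072 / 3.953 = 1.066 d⁻¹.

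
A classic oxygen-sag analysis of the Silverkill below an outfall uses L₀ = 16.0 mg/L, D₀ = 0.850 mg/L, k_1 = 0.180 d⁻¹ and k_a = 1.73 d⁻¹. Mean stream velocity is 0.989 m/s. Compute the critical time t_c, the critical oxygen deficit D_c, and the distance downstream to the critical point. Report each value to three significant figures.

With k_a/k_1 = 9.611 and 1 − D₀(k_a−k_1)/(k_1 L₀) = 0.5425,
t_c = ln(9.611 × 0.5425) / (1.73 − 0.180) = ln(5.214) / 1.550 = 1.651/1.550 = 1.065 d.
L(t_c) = L₀ e^(−k_1 t_c) = 16.0 × 0.8255 = 13.21 mg/L, and at the critical point k_a D_c = k_1 L, so D_c = (0.180/1.73) × 13.21 = 1.374 mg/L.
x_c = v t_c = 0.989 m/s × 1.065 d × 86400 s/d = 91040 m ≈ 91.0 km.

t_c ≈ 1.07 d; D_c ≈ 1.37 mg/L; x_c ≈ 91.0 km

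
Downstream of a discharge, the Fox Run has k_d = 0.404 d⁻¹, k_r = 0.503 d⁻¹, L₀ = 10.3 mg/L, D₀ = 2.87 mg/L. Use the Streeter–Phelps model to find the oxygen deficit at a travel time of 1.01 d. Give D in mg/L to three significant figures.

k_d L₀/(k_r−k_d) = 0.404×10.3/(0.503−0.404) = 4.161/0.09900 = 42.03 mg/L.
e^(−k_d t) = e^(−0.404×1.010) = 0.6650; e^(−k_r t) = e^(−0.503×1.010) = 0.6017.
D = 42.03 × (0.6650 − 0.6017) + 2.87 × 0.6017 = 2.659 + 1.727 = 4.386 mg/L.

D ≈ 4.39 mg/L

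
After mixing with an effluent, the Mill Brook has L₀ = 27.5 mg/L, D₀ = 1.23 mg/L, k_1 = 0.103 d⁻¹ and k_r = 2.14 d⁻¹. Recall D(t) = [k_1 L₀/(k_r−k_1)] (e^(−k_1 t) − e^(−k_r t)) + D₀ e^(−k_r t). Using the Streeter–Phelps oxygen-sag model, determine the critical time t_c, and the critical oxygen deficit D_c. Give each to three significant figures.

t_c ≈ 0.429 d; D_c ≈ 1.27 mg/L

At the critical point dD/dt = 0, so k_1 L₀ e^(−k_1 t) = k_r D. Substituting D(t) from the Streeter–Phelps equation and solving for t gives
t_c = ln[(k_r/k_1)(1 − D₀(k_r−k_1)/(k_1 L₀))] / (k_r−k_1).
Here k_r−k_1 = 2.037 d⁻¹ and 1 − D₀(k_r−k_1)/(k_1 L₀) = 1 − 1.23×2.037/(0.103×27.5) = 0.1154, so
t_c = ln(20.78 × 0.1154) / 2.037 = 0.8748 / 2.037 = 0.4295 d.
D_c = (k_1/k_r) L₀ e^(−k_1 t_c) = (0.103/2.14) × 27.5 × e^(−0.103×0.4295) = 0.04813 × 27.5 × 0.9567 = 1.266 mg/L.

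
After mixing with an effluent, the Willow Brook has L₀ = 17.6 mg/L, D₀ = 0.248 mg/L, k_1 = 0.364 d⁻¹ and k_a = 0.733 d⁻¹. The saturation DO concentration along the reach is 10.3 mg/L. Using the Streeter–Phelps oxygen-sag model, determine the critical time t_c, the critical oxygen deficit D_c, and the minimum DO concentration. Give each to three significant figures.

t_c ≈ 1.86 d; D_c ≈ 4.44 mg/L; min DO ≈ 5.86 mg/L

With k_a/k_1 = 2.014 and 1 − D₀(k_a−k_1)/(k_1 L₀) = 0.9857,
t_c = ln(2.014 × 0.9857) / (0.733 − 0.364) = ln(1.985) / 0.3690 = 0.6856/0.3690 = 1.858 d.
L(t_c) = L₀ e^(−k_1 t_c) = 17.6 × 0.5085 = 8.949 mg/L, and at the critical point k_a D_c = k_1 L, so D_c = (0.364/0.733) × 8.949 = 4.444 mg/L.
Minimum DO = C_s − D_c = 10.3 − 4.444 = 5.856 mg/L.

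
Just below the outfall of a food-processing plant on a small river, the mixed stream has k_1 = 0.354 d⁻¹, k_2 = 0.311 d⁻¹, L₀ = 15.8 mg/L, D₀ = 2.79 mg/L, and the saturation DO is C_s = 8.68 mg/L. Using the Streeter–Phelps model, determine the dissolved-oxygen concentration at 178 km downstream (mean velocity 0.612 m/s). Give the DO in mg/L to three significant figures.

DO ≈ 1.55 mg/L

Travel time t = x/v = 178 km / (0.612 m/s) = 178000 m / 0.612 m/s = 290800 s = 3.366 d.
k_1 L₀/(k_2−k_1) = 0.354×15.8/(0.311−0.354) = 5.593/-0.04300 = -130.1 mg/L.
e^(−k_1 t) = e^(−0.354×3.366) = 0.3037; e^(−k_2 t) = e^(−0.311×3.366) = 0.3510.
D = -130.1 × (0.3037 − 0.3510) + 2.79 × 0.3510 = 6.153 + 0.9793 = 7.132 mg/L.
DO = C_s − D = 8.68 − 7.132 = 1.548 mg/L.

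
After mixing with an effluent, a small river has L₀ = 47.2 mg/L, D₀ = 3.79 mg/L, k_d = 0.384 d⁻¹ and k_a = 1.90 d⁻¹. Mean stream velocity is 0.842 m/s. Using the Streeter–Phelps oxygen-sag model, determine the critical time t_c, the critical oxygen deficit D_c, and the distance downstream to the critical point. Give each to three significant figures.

With k_a/k_d = 4.948 and 1 − D₀(k_a−k_d)/(k_d L₀) = 0.6830,
t_c = ln(4.948 × 0.6830) / (1.90 − 0.384) = ln(3.379) / 1.516 = 1.218/1.516 = 0.8032 d.
L(t_c) = L₀ e^(−k_d t_c) = 47.2 × 0.7346 = 34.67 mg/L, and at the critical point k_a D_c = k_d L, so D_c = (0.384/1.90) × 34.67 = 7.008 mg/L.
x_c = v t_c = 0.842 m/s × 0.8032 d × 86400 s/d = 58430 m ≈ 58.4 km.

t_c ≈ 0.803 d; D_c ≈ 7.01 mg/L; x_c ≈ 58.4 km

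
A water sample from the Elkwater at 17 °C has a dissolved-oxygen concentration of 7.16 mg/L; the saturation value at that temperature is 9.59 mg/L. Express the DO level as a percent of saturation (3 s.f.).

74.7 % saturation

% saturation = C/C_s × 100 = 7.16/9.59 × 100 = 74.7 %.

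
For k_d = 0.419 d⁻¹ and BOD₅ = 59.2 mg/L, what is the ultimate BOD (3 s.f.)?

BOD₅ = L₀(1 − e^(−5k_d)) ⇒ L₀ = BOD₅ / (1 − e^(−5×0.419))
= 59.2 / (1 − 0.1231) = 59.2 / 0.8769 = 67.51 mg/L.

L₀ ≈ 67.5 mg/L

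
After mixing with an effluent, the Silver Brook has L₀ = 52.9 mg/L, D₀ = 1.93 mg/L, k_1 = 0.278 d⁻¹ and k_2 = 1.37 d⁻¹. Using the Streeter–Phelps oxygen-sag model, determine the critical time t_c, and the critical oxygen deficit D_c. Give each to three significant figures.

t_c ≈ 1.32 d; D_c ≈ 7.44 mg/L

At the critical point dD/dt = 0, so k_1 L₀ e^(−k_1 t) = k_2 D. Substituting D(t) from the Streeter–Phelps equation and solving for t gives
t_c = ln[(k_2/k_1)(1 − D₀(k_2−k_1)/(k_1 L₀))] / (k_2−k_1).
Here k_2−k_1 = 1.092 d⁻¹ and 1 − D₀(k_2−k_1)/(k_1 L₀) = 1 − 1.93×1.092/(0.278×52.9) = 0.8567, so
t_c = ln(4.928 × 0.8567) / 1.092 = 1.440 / 1.092 = 1.319 d.
L(t_c) = L₀ e^(−k_1 t_c) = 52.9 × 0.6930 = 36.66 mg/L, and at the critical point k_2 D_c = k_1 L, so D_c = (0.278/1.37) × 36.66 = 7.439 mg/L.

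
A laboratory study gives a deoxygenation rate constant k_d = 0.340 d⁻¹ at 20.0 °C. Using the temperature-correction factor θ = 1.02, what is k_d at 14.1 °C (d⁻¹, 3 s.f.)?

k_d(T₂) = k_d(T₁) · θ^(T₂−T₁) = 0.340 × 1.02^(14.1−20.0)
= 0.340 × 1.02^-5.90 = 0.340 × 0.8897 = 0.3025 d⁻¹.

k_d ≈ 0.303 d⁻¹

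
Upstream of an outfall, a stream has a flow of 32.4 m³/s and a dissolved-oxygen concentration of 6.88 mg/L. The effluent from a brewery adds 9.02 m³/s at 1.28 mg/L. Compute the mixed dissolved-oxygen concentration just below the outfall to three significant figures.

Flow-weighted mixing: C = (Q_r C_r + Q_w C_w)/(Q_r + Q_w)
= (32.4×6.88 + 9.02×1.28)/(32.4 + 9.02) = 234.5/41.42 = 5.660 mg/L.

5.66 mg/L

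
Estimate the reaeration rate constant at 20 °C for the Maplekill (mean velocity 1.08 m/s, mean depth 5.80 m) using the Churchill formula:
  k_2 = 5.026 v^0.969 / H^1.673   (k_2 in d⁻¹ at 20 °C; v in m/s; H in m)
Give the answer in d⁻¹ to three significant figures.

k_2 ≈ 0.286 d⁻¹

k_2 = 5.026 × 1.08^0.969 / 5.80^1.673 = 5.026 × 1.077 / 18.93 = 0.2860 d⁻¹.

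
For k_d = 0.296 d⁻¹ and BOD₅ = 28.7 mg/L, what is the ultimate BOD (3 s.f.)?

L₀ ≈ 37.2 mg/L

BOD₅ = L₀(1 − e^(−5k_d)) ⇒ L₀ = BOD₅ / (1 − e^(−5×0.296))
= 28.7 / (1 − 0.2276) = 28.7 / 0.7724 = 37.16 mg/L.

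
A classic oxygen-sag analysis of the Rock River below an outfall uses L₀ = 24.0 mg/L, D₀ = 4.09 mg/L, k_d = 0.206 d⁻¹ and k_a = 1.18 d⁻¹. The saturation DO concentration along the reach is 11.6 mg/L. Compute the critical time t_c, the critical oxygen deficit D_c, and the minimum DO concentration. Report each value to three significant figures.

At the critical point dD/dt = 0, so k_d L₀ e^(−k_d t) = k_a D. Substituting D(t) from the Streeter–Phelps equation and solving for t gives
t_c = ln[(k_a/k_d)(1 − D₀(k_a−k_d)/(k_d L₀))] / (k_a−k_d).
Here k_a−k_d = 0.9740 d⁻¹ and 1 − D₀(k_a−k_d)/(k_d L₀) = 1 − 4.09×0.9740/(0.206×24.0) = 0.1942, so
t_c = ln(5.728 × 0.1942) / 0.9740 = 0.1068 / 0.9740 = 0.1096 d.
D_c = (k_d/k_a) L₀ e^(−k_d t_c) = (0.206/1.18) × 24.0 × e^(−0.206×0.1096) = 0.1746 × 24.0 × 0.9777 = 4.096 mg/L.
Minimum DO = C_s − D_c = 11.6 − 4.096 = 7.504 mg/L.

t_c ≈ 0.110 d; D_c ≈ 4.10 mg/L; min DO ≈ 7.50 mg/L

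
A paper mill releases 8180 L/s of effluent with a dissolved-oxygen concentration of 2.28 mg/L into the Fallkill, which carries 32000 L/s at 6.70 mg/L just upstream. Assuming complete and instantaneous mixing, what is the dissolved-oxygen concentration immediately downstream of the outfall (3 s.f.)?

5.80 mg/L

Flow-weighted mixing: C = (Q_r C_r + Q_w C_w)/(Q_r + Q_w)
= (32000×6.70 + 8180×2.28)/(32000 + 8180) = 233100/40180 = 5.800 mg/L.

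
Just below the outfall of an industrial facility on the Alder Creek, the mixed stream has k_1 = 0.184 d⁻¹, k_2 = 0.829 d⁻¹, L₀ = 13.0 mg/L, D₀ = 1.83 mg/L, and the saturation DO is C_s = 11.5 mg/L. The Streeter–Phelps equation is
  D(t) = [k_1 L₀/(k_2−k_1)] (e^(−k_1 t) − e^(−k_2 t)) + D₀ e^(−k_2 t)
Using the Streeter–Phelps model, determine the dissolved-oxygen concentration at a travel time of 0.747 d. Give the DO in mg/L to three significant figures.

DO ≈ 9.28 mg/L

k_1 L₀/(k_2−k_1) = 0.184×13.0/(0.829−0.184) = 2.392/0.6450 = 3.709 mg/L.
e^(−k_1 t) = e^(−0.184×0.7470) = 0.8716; e^(−k_2 t) = e^(−0.829×0.7470) = 0.5383.
D = 3.709 × (0.8716 − 0.5383) + 1.83 × 0.5383 = 1.236 + 0.9852 = 2.221 mg/L.
DO = C_s − D = 11.5 − 2.221 = 9.279 mg/L.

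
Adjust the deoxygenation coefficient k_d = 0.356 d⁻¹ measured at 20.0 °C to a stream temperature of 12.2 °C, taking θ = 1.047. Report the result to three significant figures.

k_d(T₂) = k_d(T₁) · θ^(T₂−T₁) = 0.356 × 1.047^(12.2−20.0)
= 0.356 × 1.047^-7.80 = 0.356 × 0.6989 = 0.2488 d⁻¹.

k_d ≈ 0.249 d⁻¹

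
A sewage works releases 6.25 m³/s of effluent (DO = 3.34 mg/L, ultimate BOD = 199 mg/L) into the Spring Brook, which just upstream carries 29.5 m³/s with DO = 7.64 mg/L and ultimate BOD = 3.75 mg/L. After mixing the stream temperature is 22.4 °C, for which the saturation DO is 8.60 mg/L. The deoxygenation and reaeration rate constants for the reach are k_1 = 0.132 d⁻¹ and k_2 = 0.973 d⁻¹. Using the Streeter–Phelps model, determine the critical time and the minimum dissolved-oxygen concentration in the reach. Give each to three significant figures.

t_c ≈ 1.97 d; minimum DO ≈ 4.64 mg/L

Mixed DO = (29.5×7.64 + 6.25×3.34)/(29.5+6.25) = 246.3/35.75 = 6.888 mg/L.
Mixed L₀ = (29.5×3.75 + 6.25×199)/(35.75) = 1354/35.75 = 37.88 mg/L.
Initial deficit D₀ = C_s − DO₀ = 8.60 − 6.888 = 1.712 mg/L.
t_c = (1/0.8410) ln[(0.973/0.132)(1 − 1.712×0.8410/(0.132×37.88))] = 1.189 × ln(5.249) = 1.972 d.
D_c = (0.132/0.973) × 37.88 × e^(−0.132×1.972) = 0.1357 × 37.88 × 0.7709 = 3.962 mg/L.
Minimum DO = 8.60 − 3.962 = 4.638 mg/L.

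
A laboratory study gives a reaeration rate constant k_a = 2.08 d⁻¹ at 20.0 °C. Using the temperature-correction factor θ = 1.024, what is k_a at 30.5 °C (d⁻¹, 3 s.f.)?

k_a ≈ 2.67 d⁻¹

k_a(T₂) = k_a(T₁) · θ^(T₂−T₁) = 2.08 × 1.024^(30.5−20.0)
= 2.08 × 1.024^10.5 = 2.08 × 1.283 = 2.668 d⁻¹.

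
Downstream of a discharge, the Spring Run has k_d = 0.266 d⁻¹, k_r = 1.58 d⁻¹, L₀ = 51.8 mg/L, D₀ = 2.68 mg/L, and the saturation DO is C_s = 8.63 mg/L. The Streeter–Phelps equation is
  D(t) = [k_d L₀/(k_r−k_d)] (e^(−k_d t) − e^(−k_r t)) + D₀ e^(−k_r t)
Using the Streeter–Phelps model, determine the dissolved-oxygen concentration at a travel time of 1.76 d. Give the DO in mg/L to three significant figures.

DO ≈ 2.55 mg/L

k_d L₀/(k_r−k_d) = 0.266×51.8/(1.58−0.266) = 13.78/1.314 = 10.49 mg/L.
e^(−k_d t) = e^(−0.266×1.760) = 0.6262; e^(−k_r t) = e^(−1.58×1.760) = 0.06199.
D = 10.49 × (0.6262 − 0.06199) + 2.68 × 0.06199 = 5.916 + 0.1661 = 6.082 mg/L.
DO = C_s − D = 8.63 − 6.082 = 2.548 mg/L.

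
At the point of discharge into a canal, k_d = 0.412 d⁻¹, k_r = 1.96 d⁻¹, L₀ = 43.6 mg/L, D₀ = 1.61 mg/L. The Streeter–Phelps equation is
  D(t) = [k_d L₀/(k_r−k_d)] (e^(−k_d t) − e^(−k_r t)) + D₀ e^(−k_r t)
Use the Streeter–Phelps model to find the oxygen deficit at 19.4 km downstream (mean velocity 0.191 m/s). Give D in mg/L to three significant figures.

Travel time t = x/v = 19.4 km / (0.191 m/s) = 19400 m / 0.191 m/s = 101600 s = 1.176 d.
k_d L₀/(k_r−k_d) = 0.412×43.6/(1.96−0.412) = 17.96/1.548 = 11.60 mg/L.
e^(−k_d t) = e^(−0.412×1.176) = 0.6161; e^(−k_r t) = e^(−1.96×1.176) = 0.09984.
D = 11.60 × (0.6161 − 0.09984) + 1.61 × 0.09984 = 5.991 + 0.1607 = 6.151 mg/L.

D ≈ 6.15 mg/L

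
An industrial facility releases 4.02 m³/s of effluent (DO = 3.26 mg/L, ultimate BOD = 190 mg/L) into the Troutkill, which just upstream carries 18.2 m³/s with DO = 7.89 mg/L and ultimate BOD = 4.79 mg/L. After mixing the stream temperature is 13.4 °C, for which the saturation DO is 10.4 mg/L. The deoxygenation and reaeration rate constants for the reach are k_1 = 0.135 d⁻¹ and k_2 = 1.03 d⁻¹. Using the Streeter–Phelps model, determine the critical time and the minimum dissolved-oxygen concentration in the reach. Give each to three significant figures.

t_c ≈ 1.30 d; minimum DO ≈ 6.19 mg/L

Mixed DO = (18.2×7.89 + 4.02×3.26)/(18.2+4.02) = 156.7/22.22 = 7.052 mg/L.
Mixed L₀ = (18.2×4.79 + 4.02×190)/(22.22) = 851.0/22.22 = 38.30 mg/L.
Initial deficit D₀ = C_s − DO₀ = 10.4 − 7.052 = 3.348 mg/L.
t_c = (1/0.8950) ln[(1.03/0.135)(1 − 3.348×0.8950/(0.135×38.30))] = 1.117 × ln(3.208) = 1.302 d.
D_c = (0.135/1.03) × 38.30 × e^(−0.135×1.302) = 0.1311 × 38.30 × 0.8388 = 4.210 mg/L.
Minimum DO = 10.4 − 4.210 = 6.190 mg/L.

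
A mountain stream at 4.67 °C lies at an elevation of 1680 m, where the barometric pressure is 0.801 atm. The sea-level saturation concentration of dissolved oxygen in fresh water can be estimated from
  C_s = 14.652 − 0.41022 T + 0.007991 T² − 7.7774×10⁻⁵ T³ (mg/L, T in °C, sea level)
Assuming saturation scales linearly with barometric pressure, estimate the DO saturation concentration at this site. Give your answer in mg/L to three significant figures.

At sea level: C_s = 14.652 − 0.41022×4.67 + 0.007991×4.67² − 7.7774×10⁻⁵×4.67³ = 12.90 mg/L.
Pressure correction: C_s' = 12.90 × 0.801 = 10.34 mg/L.

C_s ≈ 10.3 mg/L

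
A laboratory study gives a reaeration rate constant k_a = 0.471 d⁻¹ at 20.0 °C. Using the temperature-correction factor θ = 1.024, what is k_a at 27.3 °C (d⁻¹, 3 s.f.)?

k_a(T₂) = k_a(T₁) · θ^(T₂−T₁) = 0.471 × 1.024^(27.3−20.0)
= 0.471 × 1.024^7.30 = 0.471 × 1.189 = 0.5600 d⁻¹.

k_a ≈ 0.560 d⁻¹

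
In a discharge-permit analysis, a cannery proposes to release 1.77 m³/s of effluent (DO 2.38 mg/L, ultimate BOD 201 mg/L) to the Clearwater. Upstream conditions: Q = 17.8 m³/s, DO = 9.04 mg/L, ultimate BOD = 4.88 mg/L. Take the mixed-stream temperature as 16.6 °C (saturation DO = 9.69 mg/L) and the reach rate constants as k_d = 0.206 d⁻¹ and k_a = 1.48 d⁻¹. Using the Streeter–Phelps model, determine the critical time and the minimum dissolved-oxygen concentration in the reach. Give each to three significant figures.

Mixed DO = (17.8×9.04 + 1.77×2.38)/(17.8+1.77) = 165.1/19.57 = 8.438 mg/L.
Mixed L₀ = (17.8×4.88 + 1.77×201)/(19.57) = 442.6/19.57 = 22.62 mg/L.
Initial deficit D₀ = C_s − DO₀ = 9.69 − 8.438 = 1.252 mg/L.
t_c = (1/1.274) ln[(1.48/0.206)(1 − 1.252×1.274/(0.206×22.62))] = 0.7849 × ln(4.724) = 1.219 d.
D_c = (0.206/1.48) × 22.62 × e^(−0.206×1.219) = 0.1392 × 22.62 × 0.7780 = 2.449 mg/L.
Minimum DO = 9.69 − 2.449 = 7.241 mg/L.

t_c ≈ 1.22 d; minimum DO ≈ 7.24 mg/L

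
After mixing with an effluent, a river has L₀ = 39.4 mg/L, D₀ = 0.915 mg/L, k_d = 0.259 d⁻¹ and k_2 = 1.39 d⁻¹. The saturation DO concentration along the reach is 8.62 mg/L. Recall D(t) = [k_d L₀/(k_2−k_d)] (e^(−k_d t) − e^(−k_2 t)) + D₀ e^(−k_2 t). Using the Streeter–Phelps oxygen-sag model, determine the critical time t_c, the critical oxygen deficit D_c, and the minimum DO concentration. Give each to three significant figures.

t_c ≈ 1.39 d; D_c ≈ 5.12 mg/L; min DO ≈ 3.50 mg/L

At the critical point dD/dt = 0, so k_d L₀ e^(−k_d t) = k_2 D. Substituting D(t) from the Streeter–Phelps equation and solving for t gives
t_c = ln[(k_2/k_d)(1 − D₀(k_2−k_d)/(k_d L₀))] / (k_2−k_d).
Here k_2−k_d = 1.131 d⁻¹ and 1 − D₀(k_2−k_d)/(k_d L₀) = 1 − 0.915×1.131/(0.259×39.4) = 0.8986, so
t_c = ln(5.367 × 0.8986) / 1.131 = 1.573 / 1.131 = 1.391 d.
L(t_c) = L₀ e^(−k_d t_c) = 39.4 × 0.6975 = 27.48 mg/L, and at the critical point k_2 D_c = k_d L, so D_c = (0.259/1.39) × 27.48 = 5.120 mg/L.
Minimum DO = C_s − D_c = 8.62 − 5.120 = 3.500 mg/L.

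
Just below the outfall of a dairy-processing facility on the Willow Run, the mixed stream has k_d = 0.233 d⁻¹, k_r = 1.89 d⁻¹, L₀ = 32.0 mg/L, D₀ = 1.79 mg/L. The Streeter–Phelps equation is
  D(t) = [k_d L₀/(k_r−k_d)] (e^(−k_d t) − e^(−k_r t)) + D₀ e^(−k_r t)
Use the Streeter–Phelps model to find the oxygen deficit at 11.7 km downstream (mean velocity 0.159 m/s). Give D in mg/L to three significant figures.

D ≈ 3.15 mg/L

Travel time t = x/v = 11.7 km / (0.159 m/s) = 11700 m / 0.159 m/s = 73580 s = 0.8517 d.
k_d L₀/(k_r−k_d) = 0.233×32.0/(1.89−0.233) = 7.456/1.657 = 4.500 mg/L.
e^(−k_d t) = e^(−0.233×0.8517) = 0.8200; e^(−k_r t) = e^(−1.89×0.8517) = 0.2000.
D = 4.500 × (0.8200 − 0.2000) + 1.79 × 0.2000 = 2.790 + 0.3579 = 3.148 mg/L.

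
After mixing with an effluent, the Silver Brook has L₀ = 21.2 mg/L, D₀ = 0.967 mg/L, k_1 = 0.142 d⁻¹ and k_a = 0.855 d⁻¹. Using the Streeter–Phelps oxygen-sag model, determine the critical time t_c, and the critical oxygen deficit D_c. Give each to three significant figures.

t_c ≈ 2.15 d; D_c ≈ 2.59 mg/L

At the critical point dD/dt = 0, so k_1 L₀ e^(−k_1 t) = k_a D. Substituting D(t) from the Streeter–Phelps equation and solving for t gives
t_c = ln[(k_a/k_1)(1 − D₀(k_a−k_1)/(k_1 L₀))] / (k_a−k_1).
Here k_a−k_1 = 0.7130 d⁻¹ and 1 − D₀(k_a−k_1)/(k_1 L₀) = 1 − 0.967×0.7130/(0.142×21.2) = 0.7710, so
t_c = ln(6.021 × 0.7710) / 0.7130 = 1.535 / 0.7130 = 2.153 d.
D_c = (k_1/k_a) L₀ e^(−k_1 t_c) = (0.142/0.855) × 21.2 × e^(−0.142×2.153) = 0.1661 × 21.2 × 0.7366 = 2.593 mg/L.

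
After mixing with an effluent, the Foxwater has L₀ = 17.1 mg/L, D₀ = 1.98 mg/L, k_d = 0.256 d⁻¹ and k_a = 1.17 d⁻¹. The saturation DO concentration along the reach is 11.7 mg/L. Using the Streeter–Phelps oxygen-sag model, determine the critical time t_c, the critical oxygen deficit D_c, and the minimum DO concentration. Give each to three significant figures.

t_c = [1/(k_a−k_d)] ln[(k_a/k_d)(1 − D₀(k_a−k_d)/(k_d L₀))]
= [1/(1.17−0.256)] ln[(1.17/0.256)(1 − 1.98×0.9140/(0.256×17.1))]
= (1/0.9140) ln[4.570 × 0.5866] = 1.094 × ln(2.681) = 1.094 × 0.9862 = 1.079 d.
L(t_c) = L₀ e^(−k_d t_c) = 17.1 × 0.7587 = 12.97 mg/L, and at the critical point k_a D_c = k_d L, so D_c = (0.256/1.17) × 12.97 = 2.839 mg/L.
Minimum DO = C_s − D_c = 11.7 − 2.839 = 8.861 mg/L.

t_c ≈ 1.08 d; D_c ≈ 2.84 mg/L; min DO ≈ 8.86 mg/L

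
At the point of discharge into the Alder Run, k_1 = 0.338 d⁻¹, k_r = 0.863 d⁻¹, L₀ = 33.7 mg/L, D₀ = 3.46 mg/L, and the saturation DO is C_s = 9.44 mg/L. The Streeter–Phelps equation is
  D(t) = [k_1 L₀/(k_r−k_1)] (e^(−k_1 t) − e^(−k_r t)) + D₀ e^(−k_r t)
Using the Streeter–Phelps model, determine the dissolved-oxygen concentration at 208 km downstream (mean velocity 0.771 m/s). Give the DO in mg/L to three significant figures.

DO ≈ 3.12 mg/L

Travel time t = x/v = 208 km / (0.771 m/s) = 208000 m / 0.771 m/s = 269800 s = 3.122 d.
k_1 L₀/(k_r−k_1) = 0.338×33.7/(0.863−0.338) = 11.39/0.5250 = 21.70 mg/L.
e^(−k_1 t) = e^(−0.338×3.122) = 0.3481; e^(−k_r t) = e^(−0.863×3.122) = 0.06756.
D = 21.70 × (0.3481 − 0.06756) + 3.46 × 0.06756 = 6.086 + 0.2338 = 6.319 mg/L.
DO = C_s − D = 9.44 − 6.319 = 3.121 mg/L.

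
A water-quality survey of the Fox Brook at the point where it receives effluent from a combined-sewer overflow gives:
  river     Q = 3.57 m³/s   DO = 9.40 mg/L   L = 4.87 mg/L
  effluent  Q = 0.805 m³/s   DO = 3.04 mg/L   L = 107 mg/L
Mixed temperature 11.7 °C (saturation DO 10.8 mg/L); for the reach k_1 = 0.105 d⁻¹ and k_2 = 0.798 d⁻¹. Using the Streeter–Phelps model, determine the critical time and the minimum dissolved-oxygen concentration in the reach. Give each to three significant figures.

Mixed DO = (3.57×9.40 + 0.805×3.04)/(3.57+0.805) = 36.01/4.375 = 8.230 mg/L.
Mixed L₀ = (3.57×4.87 + 0.805×107)/(4.375) = 103.5/4.375 = 23.66 mg/L.
Initial deficit D₀ = C_s − DO₀ = 10.8 − 8.230 = 2.570 mg/L.
t_c = (1/0.6930) ln[(0.798/0.105)(1 − 2.570×0.6930/(0.105×23.66))] = 1.443 × ln(2.151) = 1.106 d.
D_c = (0.105/0.798) × 23.66 × e^(−0.105×1.106) = 0.1316 × 23.66 × 0.8904 = 2.772 mg/L.
Minimum DO = 10.8 − 2.772 = 8.028 mg/L.

t_c ≈ 1.11 d; minimum DO ≈ 8.03 mg/L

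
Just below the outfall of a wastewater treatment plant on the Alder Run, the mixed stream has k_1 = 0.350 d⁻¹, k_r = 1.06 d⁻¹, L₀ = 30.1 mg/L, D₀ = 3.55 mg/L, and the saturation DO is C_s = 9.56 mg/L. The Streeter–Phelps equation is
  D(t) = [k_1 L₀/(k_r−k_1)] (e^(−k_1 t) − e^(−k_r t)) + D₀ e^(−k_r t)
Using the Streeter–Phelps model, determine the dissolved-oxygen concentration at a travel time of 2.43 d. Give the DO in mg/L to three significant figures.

k_1 L₀/(k_r−k_1) = 0.350×30.1/(1.06−0.350) = 10.54/0.7100 = 14.84 mg/L.
e^(−k_1 t) = e^(−0.350×2.430) = 0.4272; e^(−k_r t) = e^(−1.06×2.430) = 0.07609.
D = 14.84 × (0.4272 − 0.07609) + 3.55 × 0.07609 = 5.210 + 0.2701 = 5.480 mg/L.
DO = C_s − D = 9.56 − 5.480 = 4.080 mg/L.

DO ≈ 4.08 mg/L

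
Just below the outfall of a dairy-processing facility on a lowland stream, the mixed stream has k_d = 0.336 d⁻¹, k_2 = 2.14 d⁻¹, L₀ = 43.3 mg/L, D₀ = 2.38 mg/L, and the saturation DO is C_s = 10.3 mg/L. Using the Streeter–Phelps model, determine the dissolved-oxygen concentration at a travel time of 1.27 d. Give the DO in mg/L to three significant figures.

DO ≈ 5.41 mg/L

k_d L₀/(k_2−k_d) = 0.336×43.3/(2.14−0.336) = 14.55/1.804 = 8.065 mg/L.
e^(−k_d t) = e^(−0.336×1.270) = 0.6526; e^(−k_2 t) = e^(−2.14×1.270) = 0.06602.
D = 8.065 × (0.6526 − 0.06602) + 2.38 × 0.06602 = 4.731 + 0.1571 = 4.888 mg/L.
DO = C_s − D = 10.3 − 4.888 = 5.412 mg/L.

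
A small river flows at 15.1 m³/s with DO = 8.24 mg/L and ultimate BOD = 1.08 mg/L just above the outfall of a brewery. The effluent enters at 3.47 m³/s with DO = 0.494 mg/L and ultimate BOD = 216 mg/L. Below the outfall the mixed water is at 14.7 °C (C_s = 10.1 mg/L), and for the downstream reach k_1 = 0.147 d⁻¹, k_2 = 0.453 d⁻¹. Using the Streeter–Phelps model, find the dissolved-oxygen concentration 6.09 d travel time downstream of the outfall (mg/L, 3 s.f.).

DO ≈ 3.05 mg/L

Mixed DO = (15.1×8.24 + 3.47×0.494)/(15.1+3.47) = 126.1/18.57 = 6.793 mg/L.
Mixed L₀ = (15.1×1.08 + 3.47×216)/(18.57) = 765.8/18.57 = 41.24 mg/L.
Initial deficit D₀ = C_s − DO₀ = 10.1 − 6.793 = 3.307 mg/L.
D(6.09) = [0.147×41.24/(0.453−0.147)](e^(−0.147×6.09) − e^(−0.453×6.09)) + 3.307 e^(−0.453×6.09)
= 19.81 × (0.4085 − 0.06337) + 3.307 × 0.06337 = 7.047 mg/L.
DO = 10.1 − 7.047 = 3.053 mg/L.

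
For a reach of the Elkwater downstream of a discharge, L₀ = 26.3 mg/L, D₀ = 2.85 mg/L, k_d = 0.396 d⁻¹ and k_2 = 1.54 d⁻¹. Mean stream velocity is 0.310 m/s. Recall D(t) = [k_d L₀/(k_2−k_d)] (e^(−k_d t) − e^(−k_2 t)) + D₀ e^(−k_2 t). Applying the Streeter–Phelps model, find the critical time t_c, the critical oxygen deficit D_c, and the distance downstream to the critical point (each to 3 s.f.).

At the critical point dD/dt = 0, so k_d L₀ e^(−k_d t) = k_2 D. Substituting D(t) from the Streeter–Phelps equation and solving for t gives
t_c = ln[(k_2/k_d)(1 − D₀(k_2−k_d)/(k_d L₀))] / (k_2−k_d).
Here k_2−k_d = 1.144 d⁻¹ and 1 − D₀(k_2−k_d)/(k_d L₀) = 1 − 2.85×1.144/(0.396×26.3) = 0.6869, so
t_c = ln(3.889 × 0.6869) / 1.144 = 0.9826 / 1.144 = 0.8589 d.
L(t_c) = L₀ e^(−k_d t_c) = 26.3 × 0.7117 = 18.72 mg/L, and at the critical point k_2 D_c = k_d L, so D_c = (0.396/1.54) × 18.72 = 4.813 mg/L.
x_c = v t_c = 0.310 m/s × 0.8589 d × 86400 s/d = 23010 m ≈ 23.0 km.

t_c ≈ 0.859 d; D_c ≈ 4.81 mg/L; x_c ≈ 23.0 km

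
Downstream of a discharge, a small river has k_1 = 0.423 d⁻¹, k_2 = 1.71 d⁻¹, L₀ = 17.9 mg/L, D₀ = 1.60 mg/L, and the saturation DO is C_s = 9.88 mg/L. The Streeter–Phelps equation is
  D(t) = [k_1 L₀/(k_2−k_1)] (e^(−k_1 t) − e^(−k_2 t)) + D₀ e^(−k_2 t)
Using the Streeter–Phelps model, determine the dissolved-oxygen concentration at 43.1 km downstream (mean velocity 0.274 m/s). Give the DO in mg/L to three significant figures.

Travel time t = x/v = 43.1 km / (0.274 m/s) = 43100 m / 0.274 m/s = 157300 s = 1.821 d.
k_1 L₀/(k_2−k_1) = 0.423×17.9/(1.71−0.423) = 7.572/1.287 = 5.883 mg/L.
e^(−k_1 t) = e^(−0.423×1.821) = 0.4630; e^(−k_2 t) = e^(−1.71×1.821) = 0.04446.
D = 5.883 × (0.4630 − 0.04446) + 1.60 × 0.04446 = 2.462 + 0.07113 = 2.533 mg/L.
DO = C_s − D = 9.88 − 2.533 = 7.347 mg/L.

DO ≈ 7.35 mg/L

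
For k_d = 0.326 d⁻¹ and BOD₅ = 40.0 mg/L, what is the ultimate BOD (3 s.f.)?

BOD₅ = L₀(1 − e^(−5k_d)) ⇒ L₀ = BOD₅ / (1 − e^(−5×0.326))
= 40.0 / (1 − 0.1959) = 40.0 / 0.8041 = 49.75 mg/L.

L₀ ≈ 49.7 mg/L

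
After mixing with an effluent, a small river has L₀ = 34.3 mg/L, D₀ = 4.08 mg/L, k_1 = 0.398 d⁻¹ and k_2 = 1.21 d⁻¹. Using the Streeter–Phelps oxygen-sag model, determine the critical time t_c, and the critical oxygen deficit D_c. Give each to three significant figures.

t_c = [1/(k_2−k_1)] ln[(k_2/k_1)(1 − D₀(k_2−k_1)/(k_1 L₀))]
= [1/(1.21−0.398)] ln[(1.21/0.398)(1 − 4.08×0.8120/(0.398×34.3))]
= (1/0.8120) ln[3.040 × 0.7573] = 1.232 × ln(2.302) = 1.232 × 0.8340 = 1.027 d.
L(t_c) = L₀ e^(−k_1 t_c) = 34.3 × 0.6645 = 22.79 mg/L, and at the critical point k_2 D_c = k_1 L, so D_c = (0.398/1.21) × 22.79 = 7.497 mg/L.

t_c ≈ 1.03 d; D_c ≈ 7.50 mg/L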